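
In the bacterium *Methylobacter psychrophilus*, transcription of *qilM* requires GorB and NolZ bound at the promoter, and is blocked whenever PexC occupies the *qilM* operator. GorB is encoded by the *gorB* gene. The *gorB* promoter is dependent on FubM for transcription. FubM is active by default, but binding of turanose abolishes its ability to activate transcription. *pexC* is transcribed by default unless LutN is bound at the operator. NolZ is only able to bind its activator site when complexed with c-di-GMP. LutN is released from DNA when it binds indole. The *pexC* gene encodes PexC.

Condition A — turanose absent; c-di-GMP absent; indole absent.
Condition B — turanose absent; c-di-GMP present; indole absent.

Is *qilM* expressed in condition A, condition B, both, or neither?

Condition A:
Turanose is absent, so FubM is active.
No repressor is bound and FubM is active, so *gorB* is transcribed.
So GorB is produced and active.
c-di-GMP is absent, so NolZ is inactive.
Indole is absent, so LutN is active.
With repressor LutN bound, *pexC* is not transcribed.
So PexC is not produced.
Required activator NolZ is absent, so *qilM* is not transcribed.
→ *qilM* is OFF in A.
Condition B:
Turanose is absent, so FubM is active.
No repressor is bound and FubM is active, so *gorB* is transcribed.
So GorB is produced and active.
c-di-GMP is present, so NolZ is active.
Indole is absent, so LutN is active.
With repressor LutN bound, *pexC* is not transcribed.
So PexC is not produced.
No repressor is bound and GorB and NolZ are active, so *qilM* is transcribed.
→ *qilM* is ON in B.

B only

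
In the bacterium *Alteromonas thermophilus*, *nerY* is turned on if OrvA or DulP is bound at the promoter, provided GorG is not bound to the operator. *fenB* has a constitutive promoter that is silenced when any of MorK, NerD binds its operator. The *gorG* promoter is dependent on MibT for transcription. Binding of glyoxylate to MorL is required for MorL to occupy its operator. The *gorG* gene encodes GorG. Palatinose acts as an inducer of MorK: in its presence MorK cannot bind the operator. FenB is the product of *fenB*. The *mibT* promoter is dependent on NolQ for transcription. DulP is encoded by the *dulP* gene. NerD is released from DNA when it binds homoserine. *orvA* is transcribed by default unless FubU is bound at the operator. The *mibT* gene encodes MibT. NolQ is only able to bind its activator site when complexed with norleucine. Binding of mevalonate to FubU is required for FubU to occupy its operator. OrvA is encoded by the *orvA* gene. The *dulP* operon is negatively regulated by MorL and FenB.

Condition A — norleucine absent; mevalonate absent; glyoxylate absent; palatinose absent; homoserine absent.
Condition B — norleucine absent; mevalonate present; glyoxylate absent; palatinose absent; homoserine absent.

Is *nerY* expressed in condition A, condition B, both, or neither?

both

Condition A:
Norleucine is absent, so NolQ is inactive.
Required activator NolQ is absent, so *mibT* is not transcribed.
So MibT is not produced.
Required activator MibT is absent, so *gorG* is not transcribed.
So GorG is not produced.
Mevalonate is absent, so FubU is inactive.
With no repressor bound, *orvA* is transcribed.
So OrvA is produced and active.
Glyoxylate is absent, so MorL is inactive.
Palatinose is absent, so MorK is active.
Homoserine is absent, so NerD is active.
With repressor MorK bound, *fenB* is not transcribed.
So FenB is not produced.
With no repressor bound, *dulP* is transcribed.
So DulP is produced and active.
Activator OrvA is present, so *nerY* is transcribed.
→ *nerY* is ON in A.
Condition B:
Norleucine is absent, so NolQ is inactive.
Required activator NolQ is absent, so *mibT* is not transcribed.
So MibT is not produced.
Required activator MibT is absent, so *gorG* is not transcribed.
So GorG is not produced.
Mevalonate is present, so FubU is active.
With repressor FubU bound, *orvA* is not transcribed.
So OrvA is not produced.
Glyoxylate is absent, so MorL is inactive.
Palatinose is absent, so MorK is active.
Homoserine is absent, so NerD is active.
With repressor MorK bound, *fenB* is not transcribed.
So FenB is not produced.
With no repressor bound, *dulP* is transcribed.
So DulP is produced and active.
Activator DulP is present, so *nerY* is transcribed.
→ *nerY* is ON in B.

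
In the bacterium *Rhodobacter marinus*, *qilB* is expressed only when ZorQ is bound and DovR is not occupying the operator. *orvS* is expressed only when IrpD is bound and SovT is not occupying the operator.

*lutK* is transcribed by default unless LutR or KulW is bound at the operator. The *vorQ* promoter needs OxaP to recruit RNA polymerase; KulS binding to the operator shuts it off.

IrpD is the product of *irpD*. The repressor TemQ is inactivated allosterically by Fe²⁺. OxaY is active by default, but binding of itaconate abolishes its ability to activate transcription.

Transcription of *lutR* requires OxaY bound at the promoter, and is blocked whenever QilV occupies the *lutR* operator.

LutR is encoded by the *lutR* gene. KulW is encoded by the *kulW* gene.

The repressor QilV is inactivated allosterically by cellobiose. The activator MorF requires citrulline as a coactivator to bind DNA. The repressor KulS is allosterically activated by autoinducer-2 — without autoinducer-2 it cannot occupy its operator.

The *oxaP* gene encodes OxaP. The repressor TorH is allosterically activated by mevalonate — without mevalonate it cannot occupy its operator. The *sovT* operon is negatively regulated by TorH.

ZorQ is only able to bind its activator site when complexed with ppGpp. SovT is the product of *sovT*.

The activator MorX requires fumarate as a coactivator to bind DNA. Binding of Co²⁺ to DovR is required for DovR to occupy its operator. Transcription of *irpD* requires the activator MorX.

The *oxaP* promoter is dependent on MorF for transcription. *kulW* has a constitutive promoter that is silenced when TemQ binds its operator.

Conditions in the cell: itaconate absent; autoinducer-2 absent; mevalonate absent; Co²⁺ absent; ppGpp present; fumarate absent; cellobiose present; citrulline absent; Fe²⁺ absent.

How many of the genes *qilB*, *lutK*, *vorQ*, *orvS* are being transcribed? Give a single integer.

Co²⁺ is absent, so DovR is inactive.
ppGpp is present, so ZorQ is active.
No repressor is bound and ZorQ is active, so *qilB* is transcribed.
→ *qilB* is ON.
Cellobiose is present, so QilV is inactive.
Itaconate is absent, so OxaY is active.
No repressor is bound and OxaY is active, so *lutR* is transcribed.
So LutR is produced and active.
Fe²⁺ is absent, so TemQ is active.
With repressor TemQ bound, *kulW* is not transcribed.
So KulW is not produced.
With repressor LutR bound, *lutK* is not transcribed.
→ *lutK* is OFF.
Citrulline is absent, so MorF is inactive.
Required activator MorF is absent, so *oxaP* is not transcribed.
So OxaP is not produced.
Autoinducer-2 is absent, so KulS is inactive.
Required activator OxaP is absent, so *vorQ* is not transcribed.
→ *vorQ* is OFF.
Fumarate is absent, so MorX is inactive.
Required activator MorX is absent, so *irpD* is not transcribed.
So IrpD is not produced.
Mevalonate is absent, so TorH is inactive.
With no repressor bound, *sovT* is transcribed.
So SovT is produced and active.
With repressor SovT bound, *orvS* is not transcribed.
→ *orvS* is OFF.
1 of the 4 genes is transcribed.

1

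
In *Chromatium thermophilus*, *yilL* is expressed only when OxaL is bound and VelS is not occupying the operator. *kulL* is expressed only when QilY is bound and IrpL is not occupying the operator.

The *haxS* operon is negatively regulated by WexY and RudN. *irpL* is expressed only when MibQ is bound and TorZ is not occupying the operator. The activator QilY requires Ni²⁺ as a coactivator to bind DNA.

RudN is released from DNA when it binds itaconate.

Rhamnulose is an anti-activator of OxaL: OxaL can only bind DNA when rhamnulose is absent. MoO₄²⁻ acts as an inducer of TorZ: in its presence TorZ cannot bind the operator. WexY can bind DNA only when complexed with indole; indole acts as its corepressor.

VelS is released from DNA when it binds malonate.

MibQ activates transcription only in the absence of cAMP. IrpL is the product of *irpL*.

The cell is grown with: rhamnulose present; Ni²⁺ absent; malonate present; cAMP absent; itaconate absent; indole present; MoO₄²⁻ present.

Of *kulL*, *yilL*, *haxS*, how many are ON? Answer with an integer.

0

MoO₄²⁻ is present, so TorZ is inactive.
cAMP is absent, so MibQ is active.
No repressor is bound and MibQ is active, so *irpL* is transcribed.
So IrpL is produced and active.
Ni²⁺ is absent, so QilY is inactive.
With repressor IrpL bound, *kulL* is not transcribed.
→ *kulL* is OFF.
Rhamnulose is present, so OxaL is inactive.
Malonate is present, so VelS is inactive.
Required activator OxaL is absent, so *yilL* is not transcribed.
→ *yilL* is OFF.
Indole is present, so WexY is active.
Itaconate is absent, so RudN is active.
With repressor WexY bound, *haxS* is not transcribed.
→ *haxS* is OFF.
0 of the 3 genes are transcribed.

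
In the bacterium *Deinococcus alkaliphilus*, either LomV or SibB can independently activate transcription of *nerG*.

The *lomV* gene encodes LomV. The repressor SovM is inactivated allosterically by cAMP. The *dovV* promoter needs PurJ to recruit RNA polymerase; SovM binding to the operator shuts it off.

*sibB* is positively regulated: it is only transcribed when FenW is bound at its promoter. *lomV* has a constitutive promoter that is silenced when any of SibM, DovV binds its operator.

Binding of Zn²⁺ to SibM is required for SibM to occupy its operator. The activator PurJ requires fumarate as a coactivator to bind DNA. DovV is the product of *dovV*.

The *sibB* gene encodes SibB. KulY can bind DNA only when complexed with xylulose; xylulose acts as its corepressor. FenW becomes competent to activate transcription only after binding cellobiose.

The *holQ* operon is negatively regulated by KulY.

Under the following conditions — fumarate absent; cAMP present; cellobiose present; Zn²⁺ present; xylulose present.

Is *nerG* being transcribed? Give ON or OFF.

Zn²⁺ is present, so SibM is active.
cAMP is present, so SovM is inactive.
Fumarate is absent, so PurJ is inactive.
Required activator PurJ is absent, so *dovV* is not transcribed.
So DovV is not produced.
With repressor SibM bound, *lomV* is not transcribed.
So LomV is not produced.
Cellobiose is present, so FenW is active.
No repressor is bound and FenW is active, so *sibB* is transcribed.
So SibB is produced and active.
Activator SibB is present, so *nerG* is transcribed.

ON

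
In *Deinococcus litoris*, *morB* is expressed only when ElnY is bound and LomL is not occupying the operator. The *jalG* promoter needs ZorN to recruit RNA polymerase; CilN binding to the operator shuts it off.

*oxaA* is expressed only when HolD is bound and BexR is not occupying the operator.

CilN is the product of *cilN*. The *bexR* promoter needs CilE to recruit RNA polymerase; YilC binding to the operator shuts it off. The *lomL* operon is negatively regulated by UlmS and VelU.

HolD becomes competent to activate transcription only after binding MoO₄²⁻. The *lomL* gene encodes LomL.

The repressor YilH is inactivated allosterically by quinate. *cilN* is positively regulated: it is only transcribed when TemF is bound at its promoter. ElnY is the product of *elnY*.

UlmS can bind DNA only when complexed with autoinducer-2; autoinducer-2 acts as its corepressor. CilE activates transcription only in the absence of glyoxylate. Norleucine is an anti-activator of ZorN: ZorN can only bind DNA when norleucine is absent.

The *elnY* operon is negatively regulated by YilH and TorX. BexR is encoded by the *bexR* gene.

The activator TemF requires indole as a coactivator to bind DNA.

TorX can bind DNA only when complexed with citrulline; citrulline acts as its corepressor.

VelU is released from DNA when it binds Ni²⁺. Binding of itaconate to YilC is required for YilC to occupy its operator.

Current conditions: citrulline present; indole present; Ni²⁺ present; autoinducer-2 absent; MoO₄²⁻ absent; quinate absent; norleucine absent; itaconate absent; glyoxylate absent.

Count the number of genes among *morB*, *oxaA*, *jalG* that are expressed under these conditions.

Quinate is absent, so YilH is active.
Citrulline is present, so TorX is active.
With repressor YilH bound, *elnY* is not transcribed.
So ElnY is not produced.
Autoinducer-2 is absent, so UlmS is inactive.
Ni²⁺ is present, so VelU is inactive.
With no repressor bound, *lomL* is transcribed.
So LomL is produced and active.
With repressor LomL bound, *morB* is not transcribed.
→ *morB* is OFF.
MoO₄²⁻ is absent, so HolD is inactive.
Itaconate is absent, so YilC is inactive.
Glyoxylate is absent, so CilE is active.
No repressor is bound and CilE is active, so *bexR* is transcribed.
So BexR is produced and active.
With repressor BexR bound, *oxaA* is not transcribed.
→ *oxaA* is OFF.
Indole is present, so TemF is active.
No repressor is bound and TemF is active, so *cilN* is transcribed.
So CilN is produced and active.
Norleucine is absent, so ZorN is active.
With repressor CilN bound, *jalG* is not transcribed.
→ *jalG* is OFF.
0 of the 3 genes are transcribed.

0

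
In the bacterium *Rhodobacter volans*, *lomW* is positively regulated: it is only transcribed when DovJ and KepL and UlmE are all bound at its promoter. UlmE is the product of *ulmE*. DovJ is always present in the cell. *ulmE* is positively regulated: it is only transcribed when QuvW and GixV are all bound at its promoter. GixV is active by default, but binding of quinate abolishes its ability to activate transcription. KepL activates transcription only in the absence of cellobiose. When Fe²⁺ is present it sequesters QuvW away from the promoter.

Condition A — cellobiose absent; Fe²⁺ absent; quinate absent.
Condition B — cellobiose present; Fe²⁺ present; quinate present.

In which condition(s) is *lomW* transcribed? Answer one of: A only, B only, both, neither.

A only

Condition A:
DovJ is produced constitutively and is active.
Cellobiose is absent, so KepL is active.
Fe²⁺ is absent, so QuvW is active.
Quinate is absent, so GixV is active.
No repressor is bound and QuvW and GixV are active, so *ulmE* is transcribed.
So UlmE is produced and active.
No repressor is bound and DovJ and KepL and UlmE are active, so *lomW* is transcribed.
→ *lomW* is ON in A.
Condition B:
DovJ is produced constitutively and is active.
Cellobiose is present, so KepL is inactive.
Fe²⁺ is present, so QuvW is inactive.
Quinate is present, so GixV is inactive.
Required activator QuvW is absent, so *ulmE* is not transcribed.
So UlmE is not produced.
Required activator KepL is absent, so *lomW* is not transcribed.
→ *lomW* is OFF in B.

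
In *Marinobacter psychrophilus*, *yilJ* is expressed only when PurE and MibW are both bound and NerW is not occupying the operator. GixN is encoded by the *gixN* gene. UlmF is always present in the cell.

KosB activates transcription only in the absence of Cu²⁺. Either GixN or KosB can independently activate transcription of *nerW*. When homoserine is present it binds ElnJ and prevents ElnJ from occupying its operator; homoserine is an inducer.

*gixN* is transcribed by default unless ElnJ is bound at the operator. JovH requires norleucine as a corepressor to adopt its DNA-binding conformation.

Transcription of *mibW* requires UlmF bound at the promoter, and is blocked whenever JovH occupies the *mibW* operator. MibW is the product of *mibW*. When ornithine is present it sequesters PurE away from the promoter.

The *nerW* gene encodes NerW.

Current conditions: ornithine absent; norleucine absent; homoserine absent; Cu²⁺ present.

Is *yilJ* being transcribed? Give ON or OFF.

Ornithine is absent, so PurE is active.
Homoserine is absent, so ElnJ is active.
With repressor ElnJ bound, *gixN* is not transcribed.
So GixN is not produced.
Cu²⁺ is present, so KosB is inactive.
No activator is available at the *nerW* promoter, so *nerW* is not transcribed.
So NerW is not produced.
Norleucine is absent, so JovH is inactive.
UlmF is produced constitutively and is active.
No repressor is bound and UlmF is active, so *mibW* is transcribed.
So MibW is produced and active.
No repressor is bound and PurE and MibW are active, so *yilJ* is transcribed.

ON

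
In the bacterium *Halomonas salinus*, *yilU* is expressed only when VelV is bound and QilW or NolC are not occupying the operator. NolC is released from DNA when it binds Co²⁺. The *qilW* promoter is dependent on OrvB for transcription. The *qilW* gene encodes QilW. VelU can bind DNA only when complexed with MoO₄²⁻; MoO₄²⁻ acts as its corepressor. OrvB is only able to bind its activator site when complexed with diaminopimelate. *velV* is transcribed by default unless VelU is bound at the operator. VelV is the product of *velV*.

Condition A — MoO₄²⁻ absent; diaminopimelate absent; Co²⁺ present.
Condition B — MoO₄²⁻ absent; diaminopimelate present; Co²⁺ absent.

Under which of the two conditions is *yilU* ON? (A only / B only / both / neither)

A only

Condition A:
MoO₄²⁻ is absent, so VelU is inactive.
With no repressor bound, *velV* is transcribed.
So VelV is produced and active.
Diaminopimelate is absent, so OrvB is inactive.
Required activator OrvB is absent, so *qilW* is not transcribed.
So QilW is not produced.
Co²⁺ is present, so NolC is inactive.
No repressor is bound and VelV is active, so *yilU* is transcribed.
→ *yilU* is ON in A.
Condition B:
MoO₄²⁻ is absent, so VelU is inactive.
With no repressor bound, *velV* is transcribed.
So VelV is produced and active.
Diaminopimelate is present, so OrvB is active.
No repressor is bound and OrvB is active, so *qilW* is transcribed.
So QilW is produced and active.
Co²⁺ is absent, so NolC is active.
With repressor QilW bound, *yilU* is not transcribed.
→ *yilU* is OFF in B.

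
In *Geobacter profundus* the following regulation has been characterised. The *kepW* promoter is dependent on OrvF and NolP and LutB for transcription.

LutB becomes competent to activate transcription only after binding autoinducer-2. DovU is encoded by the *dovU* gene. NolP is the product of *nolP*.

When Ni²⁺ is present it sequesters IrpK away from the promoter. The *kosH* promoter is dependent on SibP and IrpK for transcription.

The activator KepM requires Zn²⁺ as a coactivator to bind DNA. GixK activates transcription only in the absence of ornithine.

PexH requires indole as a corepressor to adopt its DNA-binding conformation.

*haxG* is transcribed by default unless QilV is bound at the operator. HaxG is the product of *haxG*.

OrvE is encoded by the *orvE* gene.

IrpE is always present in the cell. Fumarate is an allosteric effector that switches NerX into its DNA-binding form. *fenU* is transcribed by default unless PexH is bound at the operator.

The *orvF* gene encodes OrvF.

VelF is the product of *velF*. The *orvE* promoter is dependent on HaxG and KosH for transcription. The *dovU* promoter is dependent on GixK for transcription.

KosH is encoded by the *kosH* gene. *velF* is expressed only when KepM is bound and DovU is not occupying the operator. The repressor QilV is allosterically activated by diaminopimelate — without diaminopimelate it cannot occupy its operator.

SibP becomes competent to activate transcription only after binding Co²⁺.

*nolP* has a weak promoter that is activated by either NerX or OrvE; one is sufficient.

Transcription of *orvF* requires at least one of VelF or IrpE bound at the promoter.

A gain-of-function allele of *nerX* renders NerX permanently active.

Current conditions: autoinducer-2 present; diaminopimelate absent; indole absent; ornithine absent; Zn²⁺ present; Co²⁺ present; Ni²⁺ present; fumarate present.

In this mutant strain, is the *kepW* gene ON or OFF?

Ornithine is absent, so GixK is active.
No repressor is bound and GixK is active, so *dovU* is transcribed.
So DovU is produced and active.
Zn²⁺ is present, so KepM is active.
With repressor DovU bound, *velF* is not transcribed.
So VelF is not produced.
IrpE is produced constitutively and is active.
Activator IrpE is present, so *orvF* is transcribed.
So OrvF is produced and active.
NerX is constitutively active in this strain.
Diaminopimelate is absent, so QilV is inactive.
With no repressor bound, *haxG* is transcribed.
So HaxG is produced and active.
Co²⁺ is present, so SibP is active.
Ni²⁺ is present, so IrpK is inactive.
Required activator IrpK is absent, so *kosH* is not transcribed.
So KosH is not produced.
Required activator KosH is absent, so *orvE* is not transcribed.
So OrvE is not produced.
Activator NerX is present, so *nolP* is transcribed.
So NolP is produced and active.
Autoinducer-2 is present, so LutB is active.
No repressor is bound and OrvF and NolP and LutB are active, so *kepW* is transcribed.

ON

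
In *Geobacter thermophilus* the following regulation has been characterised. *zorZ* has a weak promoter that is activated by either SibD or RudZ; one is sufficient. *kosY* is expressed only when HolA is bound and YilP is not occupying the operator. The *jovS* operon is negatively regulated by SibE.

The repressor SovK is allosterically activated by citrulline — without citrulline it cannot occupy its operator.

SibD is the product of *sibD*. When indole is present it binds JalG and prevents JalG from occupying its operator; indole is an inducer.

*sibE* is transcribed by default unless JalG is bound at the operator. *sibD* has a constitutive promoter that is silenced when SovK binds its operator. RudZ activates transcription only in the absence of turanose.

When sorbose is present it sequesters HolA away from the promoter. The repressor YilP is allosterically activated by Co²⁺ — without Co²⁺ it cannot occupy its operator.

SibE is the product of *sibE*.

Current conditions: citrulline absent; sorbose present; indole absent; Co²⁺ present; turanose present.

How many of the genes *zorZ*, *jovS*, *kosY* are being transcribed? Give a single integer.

2

Citrulline is absent, so SovK is inactive.
With no repressor bound, *sibD* is transcribed.
So SibD is produced and active.
Turanose is present, so RudZ is inactive.
Activator SibD is present, so *zorZ* is transcribed.
→ *zorZ* is ON.
Indole is absent, so JalG is active.
With repressor JalG bound, *sibE* is not transcribed.
So SibE is not produced.
With no repressor bound, *jovS* is transcribed.
→ *jovS* is ON.
Sorbose is present, so HolA is inactive.
Co²⁺ is present, so YilP is active.
With repressor YilP bound, *kosY* is not transcribed.
→ *kosY* is OFF.
2 of the 3 genes are transcribed.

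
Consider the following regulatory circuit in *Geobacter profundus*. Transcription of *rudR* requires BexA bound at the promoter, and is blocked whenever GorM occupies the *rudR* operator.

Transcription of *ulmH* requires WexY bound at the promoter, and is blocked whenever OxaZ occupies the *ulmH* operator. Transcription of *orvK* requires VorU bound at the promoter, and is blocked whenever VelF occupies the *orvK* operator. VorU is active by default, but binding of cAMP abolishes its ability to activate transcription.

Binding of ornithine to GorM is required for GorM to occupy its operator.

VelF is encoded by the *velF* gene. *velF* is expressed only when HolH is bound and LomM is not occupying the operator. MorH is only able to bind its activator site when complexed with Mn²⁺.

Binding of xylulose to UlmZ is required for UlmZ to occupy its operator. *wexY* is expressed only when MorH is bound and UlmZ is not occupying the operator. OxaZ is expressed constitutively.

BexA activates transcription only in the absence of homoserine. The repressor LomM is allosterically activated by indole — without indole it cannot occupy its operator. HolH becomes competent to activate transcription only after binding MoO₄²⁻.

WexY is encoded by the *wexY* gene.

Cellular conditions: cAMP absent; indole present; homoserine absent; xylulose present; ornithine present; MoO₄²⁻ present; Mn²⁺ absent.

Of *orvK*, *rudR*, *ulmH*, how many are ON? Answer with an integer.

1

cAMP is absent, so VorU is active.
Indole is present, so LomM is active.
MoO₄²⁻ is present, so HolH is active.
With repressor LomM bound, *velF* is not transcribed.
So VelF is not produced.
No repressor is bound and VorU is active, so *orvK* is transcribed.
→ *orvK* is ON.
Homoserine is absent, so BexA is active.
Ornithine is present, so GorM is active.
With repressor GorM bound, *rudR* is not transcribed.
→ *rudR* is OFF.
OxaZ is produced constitutively and is active.
Mn²⁺ is absent, so MorH is inactive.
Xylulose is present, so UlmZ is active.
With repressor UlmZ bound, *wexY* is not transcribed.
So WexY is not produced.
With repressor OxaZ bound, *ulmH* is not transcribed.
→ *ulmH* is OFF.
1 of the 3 genes is transcribed.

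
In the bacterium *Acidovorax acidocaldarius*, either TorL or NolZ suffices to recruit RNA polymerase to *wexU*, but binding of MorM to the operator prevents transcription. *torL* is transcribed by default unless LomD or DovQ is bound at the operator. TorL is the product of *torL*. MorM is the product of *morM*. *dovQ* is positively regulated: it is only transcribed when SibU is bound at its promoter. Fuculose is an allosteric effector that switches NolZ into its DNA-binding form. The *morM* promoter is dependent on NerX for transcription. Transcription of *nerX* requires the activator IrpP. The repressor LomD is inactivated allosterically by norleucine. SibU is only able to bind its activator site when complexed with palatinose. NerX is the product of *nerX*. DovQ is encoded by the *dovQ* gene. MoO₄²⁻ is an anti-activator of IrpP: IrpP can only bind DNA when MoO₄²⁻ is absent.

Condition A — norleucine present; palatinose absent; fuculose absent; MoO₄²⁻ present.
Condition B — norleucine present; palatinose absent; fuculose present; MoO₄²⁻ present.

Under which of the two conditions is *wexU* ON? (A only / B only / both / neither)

Condition A:
Norleucine is present, so LomD is inactive.
Palatinose is absent, so SibU is inactive.
Required activator SibU is absent, so *dovQ* is not transcribed.
So DovQ is not produced.
With no repressor bound, *torL* is transcribed.
So TorL is produced and active.
Fuculose is absent, so NolZ is inactive.
MoO₄²⁻ is present, so IrpP is inactive.
Required activator IrpP is absent, so *nerX* is not transcribed.
So NerX is not produced.
Required activator NerX is absent, so *morM* is not transcribed.
So MorM is not produced.
Activator TorL is present, so *wexU* is transcribed.
→ *wexU* is ON in A.
Condition B:
Norleucine is present, so LomD is inactive.
Palatinose is absent, so SibU is inactive.
Required activator SibU is absent, so *dovQ* is not transcribed.
So DovQ is not produced.
With no repressor bound, *torL* is transcribed.
So TorL is produced and active.
Fuculose is present, so NolZ is active.
MoO₄²⁻ is present, so IrpP is inactive.
Required activator IrpP is absent, so *nerX* is not transcribed.
So NerX is not produced.
Required activator NerX is absent, so *morM* is not transcribed.
So MorM is not produced.
Activator TorL is present, so *wexU* is transcribed.
→ *wexU* is ON in B.

both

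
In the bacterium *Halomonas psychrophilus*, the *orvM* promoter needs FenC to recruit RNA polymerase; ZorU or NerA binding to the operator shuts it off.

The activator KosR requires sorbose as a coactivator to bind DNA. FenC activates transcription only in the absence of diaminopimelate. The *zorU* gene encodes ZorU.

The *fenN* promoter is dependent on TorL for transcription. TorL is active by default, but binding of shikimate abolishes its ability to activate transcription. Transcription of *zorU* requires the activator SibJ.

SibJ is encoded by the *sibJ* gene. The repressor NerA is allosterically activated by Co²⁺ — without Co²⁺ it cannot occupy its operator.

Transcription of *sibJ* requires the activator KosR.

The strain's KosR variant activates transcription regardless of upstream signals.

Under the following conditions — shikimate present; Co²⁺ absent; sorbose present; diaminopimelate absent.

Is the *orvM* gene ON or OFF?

OFF

KosR is constitutively active in this strain.
No repressor is bound and KosR is active, so *sibJ* is transcribed.
So SibJ is produced and active.
No repressor is bound and SibJ is active, so *zorU* is transcribed.
So ZorU is produced and active.
Diaminopimelate is absent, so FenC is active.
Co²⁺ is absent, so NerA is inactive.
With repressor ZorU bound, *orvM* is not transcribed.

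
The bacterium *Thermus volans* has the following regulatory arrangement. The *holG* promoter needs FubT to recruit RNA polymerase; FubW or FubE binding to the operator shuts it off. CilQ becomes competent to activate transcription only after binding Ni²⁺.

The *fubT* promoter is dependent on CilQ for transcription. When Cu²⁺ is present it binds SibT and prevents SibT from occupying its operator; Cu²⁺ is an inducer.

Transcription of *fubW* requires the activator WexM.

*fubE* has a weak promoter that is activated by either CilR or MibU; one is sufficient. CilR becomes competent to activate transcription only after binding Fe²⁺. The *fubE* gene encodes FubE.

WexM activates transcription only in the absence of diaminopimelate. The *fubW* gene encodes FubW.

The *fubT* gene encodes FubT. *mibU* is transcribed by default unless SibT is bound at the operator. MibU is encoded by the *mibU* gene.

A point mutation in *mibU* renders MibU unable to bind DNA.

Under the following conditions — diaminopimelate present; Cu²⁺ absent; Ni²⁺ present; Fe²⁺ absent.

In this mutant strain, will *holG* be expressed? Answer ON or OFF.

Ni²⁺ is present, so CilQ is active.
No repressor is bound and CilQ is active, so *fubT* is transcribed.
So FubT is produced and active.
Diaminopimelate is present, so WexM is inactive.
Required activator WexM is absent, so *fubW* is not transcribed.
So FubW is not produced.
Fe²⁺ is absent, so CilR is inactive.
MibU is non-functional in this strain, so it has no effect.
No activator is available at the *fubE* promoter, so *fubE* is not transcribed.
So FubE is not produced.
No repressor is bound and FubT is active, so *holG* is transcribed.

ON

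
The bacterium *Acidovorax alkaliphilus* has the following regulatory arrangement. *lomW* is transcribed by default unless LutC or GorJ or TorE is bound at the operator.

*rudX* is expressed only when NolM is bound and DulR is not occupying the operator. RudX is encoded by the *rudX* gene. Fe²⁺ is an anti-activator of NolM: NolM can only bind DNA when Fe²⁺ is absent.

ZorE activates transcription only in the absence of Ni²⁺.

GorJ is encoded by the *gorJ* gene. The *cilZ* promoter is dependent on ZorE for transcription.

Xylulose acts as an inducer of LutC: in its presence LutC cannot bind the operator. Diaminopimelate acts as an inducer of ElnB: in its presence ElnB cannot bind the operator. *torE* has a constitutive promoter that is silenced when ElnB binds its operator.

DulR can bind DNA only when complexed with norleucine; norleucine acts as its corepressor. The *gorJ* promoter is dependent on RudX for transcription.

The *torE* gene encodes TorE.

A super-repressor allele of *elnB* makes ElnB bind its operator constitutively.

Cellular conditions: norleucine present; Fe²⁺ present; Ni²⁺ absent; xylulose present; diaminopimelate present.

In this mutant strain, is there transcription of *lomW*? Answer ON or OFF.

Xylulose is present, so LutC is inactive.
Fe²⁺ is present, so NolM is inactive.
Norleucine is present, so DulR is active.
With repressor DulR bound, *rudX* is not transcribed.
So RudX is not produced.
Required activator RudX is absent, so *gorJ* is not transcribed.
So GorJ is not produced.
ElnB is constitutively active in this strain.
With repressor ElnB bound, *torE* is not transcribed.
So TorE is not produced.
With no repressor bound, *lomW* is transcribed.

ON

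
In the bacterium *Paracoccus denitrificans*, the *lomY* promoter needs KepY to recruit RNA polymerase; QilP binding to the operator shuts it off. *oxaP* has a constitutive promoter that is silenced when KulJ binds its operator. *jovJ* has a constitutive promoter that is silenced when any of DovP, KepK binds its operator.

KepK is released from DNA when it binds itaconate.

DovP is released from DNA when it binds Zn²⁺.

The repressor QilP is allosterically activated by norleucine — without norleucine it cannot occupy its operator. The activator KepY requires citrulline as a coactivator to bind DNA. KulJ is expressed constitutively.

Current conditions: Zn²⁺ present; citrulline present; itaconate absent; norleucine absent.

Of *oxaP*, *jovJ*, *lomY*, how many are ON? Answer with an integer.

KulJ is produced constitutively and is active.
With repressor KulJ bound, *oxaP* is not transcribed.
→ *oxaP* is OFF.
Zn²⁺ is present, so DovP is inactive.
Itaconate is absent, so KepK is active.
With repressor KepK bound, *jovJ* is not transcribed.
→ *jovJ* is OFF.
Citrulline is present, so KepY is active.
Norleucine is absent, so QilP is inactive.
No repressor is bound and KepY is active, so *lomY* is transcribed.
→ *lomY* is ON.
1 of the 3 genes is transcribed.

1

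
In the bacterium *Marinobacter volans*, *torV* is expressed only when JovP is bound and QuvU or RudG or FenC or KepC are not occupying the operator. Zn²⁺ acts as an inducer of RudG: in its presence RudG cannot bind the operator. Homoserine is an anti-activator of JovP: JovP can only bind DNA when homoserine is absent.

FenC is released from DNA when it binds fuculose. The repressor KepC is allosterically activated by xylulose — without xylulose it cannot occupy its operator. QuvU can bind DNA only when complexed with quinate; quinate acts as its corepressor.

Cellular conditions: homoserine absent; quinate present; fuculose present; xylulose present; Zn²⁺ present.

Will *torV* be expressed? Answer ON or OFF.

Quinate is present, so QuvU is active.
Zn²⁺ is present, so RudG is inactive.
Fuculose is present, so FenC is inactive.
Xylulose is present, so KepC is active.
Homoserine is absent, so JovP is active.
With repressor QuvU bound, *torV* is not transcribed.

OFF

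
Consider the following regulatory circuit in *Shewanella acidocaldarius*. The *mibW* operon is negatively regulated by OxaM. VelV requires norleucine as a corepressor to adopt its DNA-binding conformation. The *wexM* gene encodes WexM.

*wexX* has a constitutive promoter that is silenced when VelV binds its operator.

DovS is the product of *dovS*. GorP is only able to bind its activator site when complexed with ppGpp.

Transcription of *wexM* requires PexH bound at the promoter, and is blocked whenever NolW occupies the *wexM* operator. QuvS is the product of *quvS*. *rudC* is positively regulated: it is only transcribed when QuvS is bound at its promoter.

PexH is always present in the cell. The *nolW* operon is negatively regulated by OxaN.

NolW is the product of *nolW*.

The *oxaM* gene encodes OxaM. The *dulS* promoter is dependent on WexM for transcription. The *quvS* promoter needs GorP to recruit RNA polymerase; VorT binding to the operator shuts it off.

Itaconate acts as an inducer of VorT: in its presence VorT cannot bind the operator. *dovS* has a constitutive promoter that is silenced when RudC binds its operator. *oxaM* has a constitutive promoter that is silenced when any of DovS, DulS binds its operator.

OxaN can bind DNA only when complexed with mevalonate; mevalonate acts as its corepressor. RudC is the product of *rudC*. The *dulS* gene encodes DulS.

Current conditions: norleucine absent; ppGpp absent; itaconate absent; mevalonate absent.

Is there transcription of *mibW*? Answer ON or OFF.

ppGpp is absent, so GorP is inactive.
Itaconate is absent, so VorT is active.
With repressor VorT bound, *quvS* is not transcribed.
So QuvS is not produced.
Required activator QuvS is absent, so *rudC* is not transcribed.
So RudC is not produced.
With no repressor bound, *dovS* is transcribed.
So DovS is produced and active.
PexH is produced constitutively and is active.
Mevalonate is absent, so OxaN is inactive.
With no repressor bound, *nolW* is transcribed.
So NolW is produced and active.
With repressor NolW bound, *wexM* is not transcribed.
So WexM is not produced.
Required activator WexM is absent, so *dulS* is not transcribed.
So DulS is not produced.
With repressor DovS bound, *oxaM* is not transcribed.
So OxaM is not produced.
With no repressor bound, *mibW* is transcribed.

ON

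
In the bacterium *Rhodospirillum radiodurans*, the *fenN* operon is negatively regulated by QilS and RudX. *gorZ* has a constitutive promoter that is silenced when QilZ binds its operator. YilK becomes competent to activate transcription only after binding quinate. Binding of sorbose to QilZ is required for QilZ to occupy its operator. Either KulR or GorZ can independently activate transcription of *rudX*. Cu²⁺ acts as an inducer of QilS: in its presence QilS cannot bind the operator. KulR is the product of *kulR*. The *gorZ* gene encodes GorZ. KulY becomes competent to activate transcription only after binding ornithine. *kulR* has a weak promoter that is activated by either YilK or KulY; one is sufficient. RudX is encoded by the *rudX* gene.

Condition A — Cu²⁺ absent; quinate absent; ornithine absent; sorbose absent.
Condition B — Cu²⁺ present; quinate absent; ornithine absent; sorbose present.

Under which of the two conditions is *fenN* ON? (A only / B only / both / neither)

Condition A:
Cu²⁺ is absent, so QilS is active.
Quinate is absent, so YilK is inactive.
Ornithine is absent, so KulY is inactive.
No activator is available at the *kulR* promoter, so *kulR* is not transcribed.
So KulR is not produced.
Sorbose is absent, so QilZ is inactive.
With no repressor bound, *gorZ* is transcribed.
So GorZ is produced and active.
Activator GorZ is present, so *rudX* is transcribed.
So RudX is produced and active.
With repressor QilS bound, *fenN* is not transcribed.
→ *fenN* is OFF in A.
Condition B:
Cu²⁺ is present, so QilS is inactive.
Quinate is absent, so YilK is inactive.
Ornithine is absent, so KulY is inactive.
No activator is available at the *kulR* promoter, so *kulR* is not transcribed.
So KulR is not produced.
Sorbose is present, so QilZ is active.
With repressor QilZ bound, *gorZ* is not transcribed.
So GorZ is not produced.
No activator is available at the *rudX* promoter, so *rudX* is not transcribed.
So RudX is not produced.
With no repressor bound, *fenN* is transcribed.
→ *fenN* is ON in B.

B only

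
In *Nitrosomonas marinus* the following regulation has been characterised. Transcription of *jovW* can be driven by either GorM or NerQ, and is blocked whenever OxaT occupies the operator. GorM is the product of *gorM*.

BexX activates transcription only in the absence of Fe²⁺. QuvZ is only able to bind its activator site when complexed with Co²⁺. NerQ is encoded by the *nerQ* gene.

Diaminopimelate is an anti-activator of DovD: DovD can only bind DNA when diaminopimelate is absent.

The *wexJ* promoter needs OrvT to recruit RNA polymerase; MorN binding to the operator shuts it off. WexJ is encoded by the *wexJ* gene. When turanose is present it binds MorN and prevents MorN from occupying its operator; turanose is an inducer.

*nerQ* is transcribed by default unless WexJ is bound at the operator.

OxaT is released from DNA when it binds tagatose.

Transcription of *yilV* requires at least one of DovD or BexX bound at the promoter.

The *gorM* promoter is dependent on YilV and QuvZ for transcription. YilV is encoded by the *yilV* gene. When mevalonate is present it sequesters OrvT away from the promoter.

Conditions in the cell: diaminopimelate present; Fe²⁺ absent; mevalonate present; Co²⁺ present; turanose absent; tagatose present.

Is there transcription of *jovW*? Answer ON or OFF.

Tagatose is present, so OxaT is inactive.
Diaminopimelate is present, so DovD is inactive.
Fe²⁺ is absent, so BexX is active.
Activator BexX is present, so *yilV* is transcribed.
So YilV is produced and active.
Co²⁺ is present, so QuvZ is active.
No repressor is bound and YilV and QuvZ are active, so *gorM* is transcribed.
So GorM is produced and active.
Mevalonate is present, so OrvT is inactive.
Turanose is absent, so MorN is active.
With repressor MorN bound, *wexJ* is not transcribed.
So WexJ is not produced.
With no repressor bound, *nerQ* is transcribed.
So NerQ is produced and active.
Activator GorM is present, so *jovW* is transcribed.

ON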